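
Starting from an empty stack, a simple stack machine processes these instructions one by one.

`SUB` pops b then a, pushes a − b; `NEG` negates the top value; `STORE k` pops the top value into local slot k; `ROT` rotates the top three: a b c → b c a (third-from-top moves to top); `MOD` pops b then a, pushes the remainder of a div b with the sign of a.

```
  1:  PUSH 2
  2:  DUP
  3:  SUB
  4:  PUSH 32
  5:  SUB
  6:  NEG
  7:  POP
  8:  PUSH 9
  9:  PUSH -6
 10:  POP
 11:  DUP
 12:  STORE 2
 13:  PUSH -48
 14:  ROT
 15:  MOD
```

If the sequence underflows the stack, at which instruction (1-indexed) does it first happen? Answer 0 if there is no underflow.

PUSH 2   → 2
DUP      → 2 2
SUB      → 0
PUSH 32  → 0 32
SUB      → -32
NEG      → 32
POP      → (empty)
PUSH 9   → 9
PUSH -6  → 9 -6
POP      → 9
DUP      → 9 9
STORE 2  → 9
PUSH -48 → 9 -48
ROT  — needs 3 operands, stack has 2 → underflow

14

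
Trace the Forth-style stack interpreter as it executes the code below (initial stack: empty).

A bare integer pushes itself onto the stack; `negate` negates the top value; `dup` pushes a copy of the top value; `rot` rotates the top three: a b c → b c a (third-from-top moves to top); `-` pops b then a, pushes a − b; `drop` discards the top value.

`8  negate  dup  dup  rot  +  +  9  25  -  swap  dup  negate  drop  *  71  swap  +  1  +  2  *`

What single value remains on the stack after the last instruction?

912

8      → 8
negate → -8
dup    → -8 -8
dup    → -8 -8 -8
rot    → -8 -8 -8
+      → -8 -16
+      → -24
9      → -24 9
25     → -24 9 25
-      → -24 -16
swap   → -16 -24
dup    → -16 -24 -24
negate → -16 -24 24
drop   → -16 -24
*      → 384
71     → 384 71
swap   → 71 384
+      → 455
1      → 455 1
+      → 456
2      → 456 2
*      → 912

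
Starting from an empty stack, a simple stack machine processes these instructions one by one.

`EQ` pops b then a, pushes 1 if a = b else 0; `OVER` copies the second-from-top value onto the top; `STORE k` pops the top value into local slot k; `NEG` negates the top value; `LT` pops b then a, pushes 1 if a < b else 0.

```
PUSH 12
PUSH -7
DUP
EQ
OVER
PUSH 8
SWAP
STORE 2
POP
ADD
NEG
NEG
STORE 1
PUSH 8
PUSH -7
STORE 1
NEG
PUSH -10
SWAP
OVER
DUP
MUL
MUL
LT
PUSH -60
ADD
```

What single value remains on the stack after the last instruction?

-60

PUSH 12   12
PUSH -7   12 -7
DUP       12 -7 -7
EQ        12 1
OVER      12 1 12
PUSH 8    12 1 12 8
SWAP      12 1 8 12
STORE 2   12 1 8
POP       12 1
ADD       13
NEG       -13
NEG       13
STORE 1   (empty)
PUSH 8    8
PUSH -7   8 -7
STORE 1   8
NEG       -8
PUSH -10  -8 -10
SWAP      -10 -8
OVER      -10 -8 -10
DUP       -10 -8 -10 -10
MUL       -10 -8 100
MUL       -10 -800
LT        0
PUSH -60  0 -60
ADD       -60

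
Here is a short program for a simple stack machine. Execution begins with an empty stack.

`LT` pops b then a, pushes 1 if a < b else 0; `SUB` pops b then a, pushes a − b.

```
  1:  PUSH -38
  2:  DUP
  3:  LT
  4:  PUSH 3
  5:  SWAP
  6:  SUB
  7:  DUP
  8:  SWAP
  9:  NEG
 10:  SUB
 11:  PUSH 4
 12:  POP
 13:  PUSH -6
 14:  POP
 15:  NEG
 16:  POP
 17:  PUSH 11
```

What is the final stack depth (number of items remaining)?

1

PUSH -38 : -38
DUP      : -38 -38
LT       : 0
PUSH 3   : 0 3
SWAP     : 3 0
SUB      : 3
DUP      : 3 3
SWAP     : 3 3
NEG      : 3 -3
SUB      : 6
PUSH 4   : 6 4
POP      : 6
PUSH -6  : 6 -6
POP      : 6
NEG      : -6
POP      : (empty)
PUSH 11  : 11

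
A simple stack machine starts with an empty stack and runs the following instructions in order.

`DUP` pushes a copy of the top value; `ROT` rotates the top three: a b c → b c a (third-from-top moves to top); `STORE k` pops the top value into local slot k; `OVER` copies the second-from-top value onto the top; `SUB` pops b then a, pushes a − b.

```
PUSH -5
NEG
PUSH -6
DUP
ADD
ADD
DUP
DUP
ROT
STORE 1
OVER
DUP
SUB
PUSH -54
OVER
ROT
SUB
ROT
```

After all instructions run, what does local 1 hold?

PUSH -5   -5
NEG       5
PUSH -6   5 -6
DUP       5 -6 -6
ADD       5 -12
ADD       -7
DUP       -7 -7
DUP       -7 -7 -7
ROT       -7 -7 -7
STORE 1   -7 -7
OVER      -7 -7 -7
DUP       -7 -7 -7 -7
SUB       -7 -7 0
PUSH -54  -7 -7 0 -54
OVER      -7 -7 0 -54 0
ROT       -7 -7 -54 0 0
SUB       -7 -7 -54 0
ROT       -7 -54 0 -7

-7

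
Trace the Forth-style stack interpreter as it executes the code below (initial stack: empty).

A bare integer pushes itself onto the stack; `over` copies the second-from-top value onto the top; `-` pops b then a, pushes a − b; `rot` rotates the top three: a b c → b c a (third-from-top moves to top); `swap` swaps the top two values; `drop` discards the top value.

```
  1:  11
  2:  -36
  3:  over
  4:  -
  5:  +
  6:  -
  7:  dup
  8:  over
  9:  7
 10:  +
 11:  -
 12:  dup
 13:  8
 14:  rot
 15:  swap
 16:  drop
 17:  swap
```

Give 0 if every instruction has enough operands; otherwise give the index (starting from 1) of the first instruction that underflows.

11   -> [11]
-36  -> [11, -36]
over -> [11, -36, 11]
-    -> [11, -47]
+    -> [-36]
-  — needs 2 operands, stack has 1 → underflow

6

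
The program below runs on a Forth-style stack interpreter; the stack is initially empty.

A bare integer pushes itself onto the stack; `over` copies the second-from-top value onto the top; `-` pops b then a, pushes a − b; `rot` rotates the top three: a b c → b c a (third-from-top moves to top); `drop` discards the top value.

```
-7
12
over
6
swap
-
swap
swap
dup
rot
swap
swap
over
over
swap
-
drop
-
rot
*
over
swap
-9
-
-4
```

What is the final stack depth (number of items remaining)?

4

-7   -> -7
12   -> -7 12
over -> -7 12 -7
6    -> -7 12 -7 6
swap -> -7 12 6 -7
-    -> -7 12 13
swap -> -7 13 12
swap -> -7 12 13
dup  -> -7 12 13 13
rot  -> -7 13 13 12
swap -> -7 13 12 13
swap -> -7 13 13 12
over -> -7 13 13 12 13
over -> -7 13 13 12 13 12
swap -> -7 13 13 12 12 13
-    -> -7 13 13 12 -1
drop -> -7 13 13 12
-    -> -7 13 1
rot  -> 13 1 -7
*    -> 13 -7
over -> 13 -7 13
swap -> 13 13 -7
-9   -> 13 13 -7 -9
-    -> 13 13 2
-4   -> 13 13 2 -4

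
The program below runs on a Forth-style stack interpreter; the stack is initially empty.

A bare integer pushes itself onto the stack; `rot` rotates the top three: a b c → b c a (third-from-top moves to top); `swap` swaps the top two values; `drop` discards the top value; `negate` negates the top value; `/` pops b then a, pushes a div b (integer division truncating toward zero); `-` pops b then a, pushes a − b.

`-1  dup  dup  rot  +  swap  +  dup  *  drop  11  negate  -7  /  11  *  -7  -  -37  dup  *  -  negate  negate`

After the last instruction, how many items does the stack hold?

-1     -> [-1]
dup    -> [-1, -1]
dup    -> [-1, -1, -1]
rot    -> [-1, -1, -1]
+      -> [-1, -2]
swap   -> [-2, -1]
+      -> [-3]
dup    -> [-3, -3]
*      -> [9]
drop   -> []
11     -> [11]
negate -> [-11]
-7     -> [-11, -7]
/      -> [1]
11     -> [1, 11]
*      -> [11]
-7     -> [11, -7]
-      -> [18]
-37    -> [18, -37]
dup    -> [18, -37, -37]
*      -> [18, 1369]
-      -> [-1351]
negate -> [1351]
negate -> [-1351]

1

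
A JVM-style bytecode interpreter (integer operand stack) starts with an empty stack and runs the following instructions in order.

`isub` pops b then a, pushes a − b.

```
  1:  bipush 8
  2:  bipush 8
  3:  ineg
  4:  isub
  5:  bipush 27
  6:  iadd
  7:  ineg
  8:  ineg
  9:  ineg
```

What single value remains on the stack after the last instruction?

-43

bipush 8  : [8]
bipush 8  : [8, 8]
ineg      : [8, -8]
isub      : [16]
bipush 27 : [16, 27]
iadd      : [43]
ineg      : [-43]
ineg      : [43]
ineg      : [-43]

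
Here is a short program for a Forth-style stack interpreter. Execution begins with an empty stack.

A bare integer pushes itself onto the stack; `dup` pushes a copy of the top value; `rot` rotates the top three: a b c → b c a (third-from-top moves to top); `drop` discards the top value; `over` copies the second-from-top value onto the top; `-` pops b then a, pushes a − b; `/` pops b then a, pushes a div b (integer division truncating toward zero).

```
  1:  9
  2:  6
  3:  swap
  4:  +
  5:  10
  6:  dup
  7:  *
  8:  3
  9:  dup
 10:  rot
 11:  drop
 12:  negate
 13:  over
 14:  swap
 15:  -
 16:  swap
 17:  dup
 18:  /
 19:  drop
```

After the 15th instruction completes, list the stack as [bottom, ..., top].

[15, 3, 6]

9      -> [9]
6      -> [9, 6]
swap   -> [6, 9]
+      -> [15]
10     -> [15, 10]
dup    -> [15, 10, 10]
*      -> [15, 100]
3      -> [15, 100, 3]
dup    -> [15, 100, 3, 3]
rot    -> [15, 3, 3, 100]
drop   -> [15, 3, 3]
negate -> [15, 3, -3]
over   -> [15, 3, -3, 3]
swap   -> [15, 3, 3, -3]
-      -> [15, 3, 6]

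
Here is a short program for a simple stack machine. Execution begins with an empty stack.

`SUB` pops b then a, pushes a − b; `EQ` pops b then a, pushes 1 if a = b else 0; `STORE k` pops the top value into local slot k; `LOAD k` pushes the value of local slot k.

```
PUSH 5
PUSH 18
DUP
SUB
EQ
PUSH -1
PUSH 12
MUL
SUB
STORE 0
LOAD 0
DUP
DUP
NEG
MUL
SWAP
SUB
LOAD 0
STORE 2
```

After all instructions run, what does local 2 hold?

12

PUSH 5  : 5
PUSH 18 : 5 18
DUP     : 5 18 18
SUB     : 5 0
EQ      : 0
PUSH -1 : 0 -1
PUSH 12 : 0 -1 12
MUL     : 0 -12
SUB     : 12
STORE 0 : (empty)
LOAD 0  : 12
DUP     : 12 12
DUP     : 12 12 12
NEG     : 12 12 -12
MUL     : 12 -144
SWAP    : -144 12
SUB     : -156
LOAD 0  : -156 12
STORE 2 : -156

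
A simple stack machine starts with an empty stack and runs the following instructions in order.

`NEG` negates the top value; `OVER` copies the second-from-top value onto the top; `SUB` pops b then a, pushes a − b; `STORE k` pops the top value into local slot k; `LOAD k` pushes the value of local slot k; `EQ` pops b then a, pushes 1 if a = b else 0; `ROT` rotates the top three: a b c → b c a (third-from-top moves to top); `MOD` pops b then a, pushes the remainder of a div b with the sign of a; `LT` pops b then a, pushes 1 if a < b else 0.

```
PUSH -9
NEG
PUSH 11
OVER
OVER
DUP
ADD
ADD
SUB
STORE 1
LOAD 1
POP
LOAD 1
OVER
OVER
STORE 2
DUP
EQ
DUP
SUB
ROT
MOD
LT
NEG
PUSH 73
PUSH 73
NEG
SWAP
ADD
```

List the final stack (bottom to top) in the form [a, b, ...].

[-1, 0]

PUSH -9  [-9]
NEG      [9]
PUSH 11  [9, 11]
OVER     [9, 11, 9]
OVER     [9, 11, 9, 11]
DUP      [9, 11, 9, 11, 11]
ADD      [9, 11, 9, 22]
ADD      [9, 11, 31]
SUB      [9, -20]
STORE 1  [9]
LOAD 1   [9, -20]
POP      [9]
LOAD 1   [9, -20]
OVER     [9, -20, 9]
OVER     [9, -20, 9, -20]
STORE 2  [9, -20, 9]
DUP      [9, -20, 9, 9]
EQ       [9, -20, 1]
DUP      [9, -20, 1, 1]
SUB      [9, -20, 0]
ROT      [-20, 0, 9]
MOD      [-20, 0]
LT       [1]
NEG      [-1]
PUSH 73  [-1, 73]
PUSH 73  [-1, 73, 73]
NEG      [-1, 73, -73]
SWAP     [-1, -73, 73]
ADD      [-1, 0]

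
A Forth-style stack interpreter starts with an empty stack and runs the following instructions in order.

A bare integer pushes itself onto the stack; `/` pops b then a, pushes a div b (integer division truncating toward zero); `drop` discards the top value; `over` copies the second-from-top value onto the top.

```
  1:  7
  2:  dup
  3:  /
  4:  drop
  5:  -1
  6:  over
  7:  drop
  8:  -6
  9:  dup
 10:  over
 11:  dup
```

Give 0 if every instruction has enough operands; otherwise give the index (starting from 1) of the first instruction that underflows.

7     7
dup   7 7
/     1
drop  (empty)
-1    -1
over  — needs 2 operands, stack has 1 → underflow

6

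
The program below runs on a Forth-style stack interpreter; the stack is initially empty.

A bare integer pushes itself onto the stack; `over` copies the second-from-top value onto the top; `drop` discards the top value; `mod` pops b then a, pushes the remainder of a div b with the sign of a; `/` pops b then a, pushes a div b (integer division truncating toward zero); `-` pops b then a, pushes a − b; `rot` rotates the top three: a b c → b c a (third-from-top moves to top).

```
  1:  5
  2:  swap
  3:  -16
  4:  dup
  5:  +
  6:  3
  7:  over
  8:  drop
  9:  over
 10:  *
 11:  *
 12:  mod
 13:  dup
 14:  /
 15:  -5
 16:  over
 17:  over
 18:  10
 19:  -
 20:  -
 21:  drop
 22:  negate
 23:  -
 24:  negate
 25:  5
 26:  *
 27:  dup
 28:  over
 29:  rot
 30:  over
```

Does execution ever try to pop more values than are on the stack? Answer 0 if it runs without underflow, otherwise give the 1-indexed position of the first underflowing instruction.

2

5 → [5]
swap  — needs 2 operands, stack has 1 → underflow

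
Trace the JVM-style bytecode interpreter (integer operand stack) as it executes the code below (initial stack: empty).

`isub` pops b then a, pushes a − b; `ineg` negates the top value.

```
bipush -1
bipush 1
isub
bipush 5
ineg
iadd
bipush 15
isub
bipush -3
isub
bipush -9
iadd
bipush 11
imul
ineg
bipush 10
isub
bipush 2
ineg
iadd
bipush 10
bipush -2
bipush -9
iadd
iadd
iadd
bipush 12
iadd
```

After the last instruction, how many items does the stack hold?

bipush -1  -1
bipush 1   -1 1
isub       -2
bipush 5   -2 5
ineg       -2 -5
iadd       -7
bipush 15  -7 15
isub       -22
bipush -3  -22 -3
isub       -19
bipush -9  -19 -9
iadd       -28
bipush 11  -28 11
imul       -308
ineg       308
bipush 10  308 10
isub       298
bipush 2   298 2
ineg       298 -2
iadd       296
bipush 10  296 10
bipush -2  296 10 -2
bipush -9  296 10 -2 -9
iadd       296 10 -11
iadd       296 -1
iadd       295
bipush 12  295 12
iadd       307

1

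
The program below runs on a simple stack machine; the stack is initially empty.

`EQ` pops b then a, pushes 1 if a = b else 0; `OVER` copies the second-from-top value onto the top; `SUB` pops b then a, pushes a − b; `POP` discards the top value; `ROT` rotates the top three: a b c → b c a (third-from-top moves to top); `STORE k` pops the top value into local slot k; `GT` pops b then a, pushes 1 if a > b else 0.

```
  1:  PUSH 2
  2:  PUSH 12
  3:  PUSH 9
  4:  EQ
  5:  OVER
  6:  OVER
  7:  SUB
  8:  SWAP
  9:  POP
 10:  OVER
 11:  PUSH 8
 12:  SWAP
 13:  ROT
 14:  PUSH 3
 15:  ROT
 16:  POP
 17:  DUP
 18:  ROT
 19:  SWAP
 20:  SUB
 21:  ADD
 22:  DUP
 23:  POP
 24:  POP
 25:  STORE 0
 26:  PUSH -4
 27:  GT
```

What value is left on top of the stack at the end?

PUSH 2   2
PUSH 12  2 12
PUSH 9   2 12 9
EQ       2 0
OVER     2 0 2
OVER     2 0 2 0
SUB      2 0 2
SWAP     2 2 0
POP      2 2
OVER     2 2 2
PUSH 8   2 2 2 8
SWAP     2 2 8 2
ROT      2 8 2 2
PUSH 3   2 8 2 2 3
ROT      2 8 2 3 2
POP      2 8 2 3
DUP      2 8 2 3 3
ROT      2 8 3 3 2
SWAP     2 8 3 2 3
SUB      2 8 3 -1
ADD      2 8 2
DUP      2 8 2 2
POP      2 8 2
POP      2 8
STORE 0  2
PUSH -4  2 -4
GT       1

1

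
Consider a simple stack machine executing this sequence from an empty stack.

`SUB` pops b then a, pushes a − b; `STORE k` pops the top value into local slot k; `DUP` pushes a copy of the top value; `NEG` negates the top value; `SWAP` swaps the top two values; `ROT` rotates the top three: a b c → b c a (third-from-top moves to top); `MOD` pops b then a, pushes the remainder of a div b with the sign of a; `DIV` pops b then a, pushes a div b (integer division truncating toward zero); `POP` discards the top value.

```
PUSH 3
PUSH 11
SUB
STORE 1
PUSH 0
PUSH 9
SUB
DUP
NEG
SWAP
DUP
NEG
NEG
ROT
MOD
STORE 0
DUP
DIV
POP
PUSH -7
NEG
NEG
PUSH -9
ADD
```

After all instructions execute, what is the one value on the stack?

-16

PUSH 3  -> 3
PUSH 11 -> 3 11
SUB     -> -8
STORE 1 -> (empty)
PUSH 0  -> 0
PUSH 9  -> 0 9
SUB     -> -9
DUP     -> -9 -9
NEG     -> -9 9
SWAP    -> 9 -9
DUP     -> 9 -9 -9
NEG     -> 9 -9 9
NEG     -> 9 -9 -9
ROT     -> -9 -9 9
MOD     -> -9 0
STORE 0 -> -9
DUP     -> -9 -9
DIV     -> 1
POP     -> (empty)
PUSH -7 -> -7
NEG     -> 7
NEG     -> -7
PUSH -9 -> -7 -9
ADD     -> -16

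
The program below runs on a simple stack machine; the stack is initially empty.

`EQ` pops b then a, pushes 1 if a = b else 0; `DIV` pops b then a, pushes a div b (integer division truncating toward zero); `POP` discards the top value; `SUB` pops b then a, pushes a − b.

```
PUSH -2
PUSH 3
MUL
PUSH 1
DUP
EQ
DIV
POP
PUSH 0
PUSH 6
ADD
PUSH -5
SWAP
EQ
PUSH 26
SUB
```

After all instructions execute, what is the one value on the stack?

PUSH -2 → [-2]
PUSH 3  → [-2, 3]
MUL     → [-6]
PUSH 1  → [-6, 1]
DUP     → [-6, 1, 1]
EQ      → [-6, 1]
DIV     → [-6]
POP     → []
PUSH 0  → [0]
PUSH 6  → [0, 6]
ADD     → [6]
PUSH -5 → [6, -5]
SWAP    → [-5, 6]
EQ      → [0]
PUSH 26 → [0, 26]
SUB     → [-26]

-26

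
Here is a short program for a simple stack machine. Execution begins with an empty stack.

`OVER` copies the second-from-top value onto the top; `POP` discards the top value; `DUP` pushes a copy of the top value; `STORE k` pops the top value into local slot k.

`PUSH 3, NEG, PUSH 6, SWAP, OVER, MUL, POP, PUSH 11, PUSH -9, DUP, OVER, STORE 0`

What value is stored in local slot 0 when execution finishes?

PUSH 3  -> [3]
NEG     -> [-3]
PUSH 6  -> [-3, 6]
SWAP    -> [6, -3]
OVER    -> [6, -3, 6]
MUL     -> [6, -18]
POP     -> [6]
PUSH 11 -> [6, 11]
PUSH -9 -> [6, 11, -9]
DUP     -> [6, 11, -9, -9]
OVER    -> [6, 11, -9, -9, -9]
STORE 0 -> [6, 11, -9, -9]

-9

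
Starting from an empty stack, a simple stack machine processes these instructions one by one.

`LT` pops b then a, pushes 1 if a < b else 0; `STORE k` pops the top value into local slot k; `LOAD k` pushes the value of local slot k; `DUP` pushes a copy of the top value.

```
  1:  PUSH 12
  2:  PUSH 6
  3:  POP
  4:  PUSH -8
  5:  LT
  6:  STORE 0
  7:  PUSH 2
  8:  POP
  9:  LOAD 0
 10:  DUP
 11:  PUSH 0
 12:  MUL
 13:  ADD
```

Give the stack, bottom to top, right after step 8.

PUSH 12  [12]
PUSH 6   [12, 6]
POP      [12]
PUSH -8  [12, -8]
LT       [0]
STORE 0  []
PUSH 2   [2]
POP      []

[]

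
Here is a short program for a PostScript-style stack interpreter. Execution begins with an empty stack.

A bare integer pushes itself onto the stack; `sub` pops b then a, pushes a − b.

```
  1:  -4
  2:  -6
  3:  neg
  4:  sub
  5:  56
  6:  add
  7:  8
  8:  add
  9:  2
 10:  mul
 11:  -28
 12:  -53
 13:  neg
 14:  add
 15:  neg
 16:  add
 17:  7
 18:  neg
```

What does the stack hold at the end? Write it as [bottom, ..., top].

[83, -7]

-4   -4
-6   -4 -6
neg  -4 6
sub  -10
56   -10 56
add  46
8    46 8
add  54
2    54 2
mul  108
-28  108 -28
-53  108 -28 -53
neg  108 -28 53
add  108 25
neg  108 -25
add  83
7    83 7
neg  83 -7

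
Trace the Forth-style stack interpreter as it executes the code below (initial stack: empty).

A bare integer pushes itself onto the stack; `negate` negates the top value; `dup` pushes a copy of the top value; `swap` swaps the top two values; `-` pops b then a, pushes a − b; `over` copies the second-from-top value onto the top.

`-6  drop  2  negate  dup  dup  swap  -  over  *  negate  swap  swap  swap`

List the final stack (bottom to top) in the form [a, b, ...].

[0, -2]

-6     : [-6]
drop   : []
2      : [2]
negate : [-2]
dup    : [-2, -2]
dup    : [-2, -2, -2]
swap   : [-2, -2, -2]
-      : [-2, 0]
over   : [-2, 0, -2]
*      : [-2, 0]
negate : [-2, 0]
swap   : [0, -2]
swap   : [-2, 0]
swap   : [0, -2]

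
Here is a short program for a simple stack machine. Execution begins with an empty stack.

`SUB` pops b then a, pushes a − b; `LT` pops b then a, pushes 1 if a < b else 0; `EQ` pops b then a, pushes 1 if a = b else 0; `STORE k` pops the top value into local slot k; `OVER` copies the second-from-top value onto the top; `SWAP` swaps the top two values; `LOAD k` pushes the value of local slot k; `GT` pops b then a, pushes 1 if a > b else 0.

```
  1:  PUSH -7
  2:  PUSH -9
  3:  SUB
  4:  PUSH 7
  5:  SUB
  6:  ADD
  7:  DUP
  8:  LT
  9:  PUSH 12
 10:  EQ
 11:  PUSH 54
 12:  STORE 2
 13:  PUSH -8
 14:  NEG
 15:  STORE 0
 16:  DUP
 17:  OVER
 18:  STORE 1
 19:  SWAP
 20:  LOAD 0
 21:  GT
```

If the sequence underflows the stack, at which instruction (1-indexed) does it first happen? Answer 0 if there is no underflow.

6

PUSH -7 -> -7
PUSH -9 -> -7 -9
SUB     -> 2
PUSH 7  -> 2 7
SUB     -> -5
ADD  — needs 2 operands, stack has 1 → underflow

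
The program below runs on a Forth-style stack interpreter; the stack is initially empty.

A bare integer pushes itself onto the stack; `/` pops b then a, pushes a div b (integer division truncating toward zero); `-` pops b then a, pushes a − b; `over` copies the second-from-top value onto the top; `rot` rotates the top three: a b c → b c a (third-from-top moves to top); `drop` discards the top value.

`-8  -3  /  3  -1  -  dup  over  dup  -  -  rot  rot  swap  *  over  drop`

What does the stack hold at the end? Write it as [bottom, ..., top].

[4, 8]

-8   -> [-8]
-3   -> [-8, -3]
/    -> [2]
3    -> [2, 3]
-1   -> [2, 3, -1]
-    -> [2, 4]
dup  -> [2, 4, 4]
over -> [2, 4, 4, 4]
dup  -> [2, 4, 4, 4, 4]
-    -> [2, 4, 4, 0]
-    -> [2, 4, 4]
rot  -> [4, 4, 2]
rot  -> [4, 2, 4]
swap -> [4, 4, 2]
*    -> [4, 8]
over -> [4, 8, 4]
drop -> [4, 8]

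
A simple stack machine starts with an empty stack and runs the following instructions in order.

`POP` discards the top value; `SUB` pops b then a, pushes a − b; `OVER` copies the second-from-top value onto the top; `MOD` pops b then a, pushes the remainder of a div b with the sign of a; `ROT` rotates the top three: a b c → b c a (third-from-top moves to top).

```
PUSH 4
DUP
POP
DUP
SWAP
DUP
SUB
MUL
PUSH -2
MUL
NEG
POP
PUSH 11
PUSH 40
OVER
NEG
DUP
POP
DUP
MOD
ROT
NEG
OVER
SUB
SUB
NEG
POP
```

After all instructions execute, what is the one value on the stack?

40

PUSH 4  -> [4]
DUP     -> [4, 4]
POP     -> [4]
DUP     -> [4, 4]
SWAP    -> [4, 4]
DUP     -> [4, 4, 4]
SUB     -> [4, 0]
MUL     -> [0]
PUSH -2 -> [0, -2]
MUL     -> [0]
NEG     -> [0]
POP     -> []
PUSH 11 -> [11]
PUSH 40 -> [11, 40]
OVER    -> [11, 40, 11]
NEG     -> [11, 40, -11]
DUP     -> [11, 40, -11, -11]
POP     -> [11, 40, -11]
DUP     -> [11, 40, -11, -11]
MOD     -> [11, 40, 0]
ROT     -> [40, 0, 11]
NEG     -> [40, 0, -11]
OVER    -> [40, 0, -11, 0]
SUB     -> [40, 0, -11]
SUB     -> [40, 11]
NEG     -> [40, -11]
POP     -> [40]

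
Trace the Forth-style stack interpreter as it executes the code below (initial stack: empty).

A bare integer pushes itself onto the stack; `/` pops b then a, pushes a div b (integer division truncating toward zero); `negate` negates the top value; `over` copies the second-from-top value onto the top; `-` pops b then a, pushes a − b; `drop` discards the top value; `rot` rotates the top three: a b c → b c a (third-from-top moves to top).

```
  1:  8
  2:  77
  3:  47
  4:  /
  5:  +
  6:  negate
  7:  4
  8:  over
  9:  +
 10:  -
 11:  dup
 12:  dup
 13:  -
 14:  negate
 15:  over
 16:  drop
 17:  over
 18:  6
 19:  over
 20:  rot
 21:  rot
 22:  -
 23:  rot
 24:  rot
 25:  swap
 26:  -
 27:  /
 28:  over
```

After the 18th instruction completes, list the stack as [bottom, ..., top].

[-4, 0, -4, 6]

8      -> 8
77     -> 8 77
47     -> 8 77 47
/      -> 8 1
+      -> 9
negate -> -9
4      -> -9 4
over   -> -9 4 -9
+      -> -9 -5
-      -> -4
dup    -> -4 -4
dup    -> -4 -4 -4
-      -> -4 0
negate -> -4 0
over   -> -4 0 -4
drop   -> -4 0
over   -> -4 0 -4
6      -> -4 0 -4 6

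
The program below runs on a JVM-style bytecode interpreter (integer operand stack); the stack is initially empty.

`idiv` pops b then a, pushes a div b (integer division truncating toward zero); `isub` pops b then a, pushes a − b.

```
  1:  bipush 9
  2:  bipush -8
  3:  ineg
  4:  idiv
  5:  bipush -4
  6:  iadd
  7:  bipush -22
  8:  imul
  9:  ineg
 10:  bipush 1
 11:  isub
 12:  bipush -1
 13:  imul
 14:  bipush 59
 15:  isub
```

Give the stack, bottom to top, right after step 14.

[67, 59]

bipush 9   → 9
bipush -8  → 9 -8
ineg       → 9 8
idiv       → 1
bipush -4  → 1 -4
iadd       → -3
bipush -22 → -3 -22
imul       → 66
ineg       → -66
bipush 1   → -66 1
isub       → -67
bipush -1  → -67 -1
imul       → 67
bipush 59  → 67 59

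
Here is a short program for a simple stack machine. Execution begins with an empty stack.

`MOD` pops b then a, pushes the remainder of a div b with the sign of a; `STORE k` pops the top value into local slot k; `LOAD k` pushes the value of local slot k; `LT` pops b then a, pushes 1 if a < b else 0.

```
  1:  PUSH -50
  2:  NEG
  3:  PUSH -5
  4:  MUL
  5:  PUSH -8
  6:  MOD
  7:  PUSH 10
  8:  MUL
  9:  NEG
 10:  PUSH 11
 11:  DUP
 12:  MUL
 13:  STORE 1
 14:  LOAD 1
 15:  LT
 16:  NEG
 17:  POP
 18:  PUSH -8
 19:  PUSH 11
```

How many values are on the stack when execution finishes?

2

PUSH -50  [-50]
NEG       [50]
PUSH -5   [50, -5]
MUL       [-250]
PUSH -8   [-250, -8]
MOD       [-2]
PUSH 10   [-2, 10]
MUL       [-20]
NEG       [20]
PUSH 11   [20, 11]
DUP       [20, 11, 11]
MUL       [20, 121]
STORE 1   [20]
LOAD 1    [20, 121]
LT        [1]
NEG       [-1]
POP       []
PUSH -8   [-8]
PUSH 11   [-8, 11]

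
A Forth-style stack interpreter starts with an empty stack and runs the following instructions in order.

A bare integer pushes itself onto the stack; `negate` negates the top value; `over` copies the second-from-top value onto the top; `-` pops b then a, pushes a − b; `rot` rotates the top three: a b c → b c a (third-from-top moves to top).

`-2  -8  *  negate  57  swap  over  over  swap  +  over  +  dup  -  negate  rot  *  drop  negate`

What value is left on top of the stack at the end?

-2     -> [-2]
-8     -> [-2, -8]
*      -> [16]
negate -> [-16]
57     -> [-16, 57]
swap   -> [57, -16]
over   -> [57, -16, 57]
over   -> [57, -16, 57, -16]
swap   -> [57, -16, -16, 57]
+      -> [57, -16, 41]
over   -> [57, -16, 41, -16]
+      -> [57, -16, 25]
dup    -> [57, -16, 25, 25]
-      -> [57, -16, 0]
negate -> [57, -16, 0]
rot    -> [-16, 0, 57]
*      -> [-16, 0]
drop   -> [-16]
negate -> [16]

16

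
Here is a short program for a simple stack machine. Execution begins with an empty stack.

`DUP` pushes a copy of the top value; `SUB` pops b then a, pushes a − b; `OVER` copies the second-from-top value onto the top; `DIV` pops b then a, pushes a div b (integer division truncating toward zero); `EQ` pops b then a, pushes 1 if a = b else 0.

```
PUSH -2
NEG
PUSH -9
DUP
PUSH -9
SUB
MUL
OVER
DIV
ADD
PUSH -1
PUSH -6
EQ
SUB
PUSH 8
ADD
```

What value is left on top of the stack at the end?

PUSH -2 -> [-2]
NEG     -> [2]
PUSH -9 -> [2, -9]
DUP     -> [2, -9, -9]
PUSH -9 -> [2, -9, -9, -9]
SUB     -> [2, -9, 0]
MUL     -> [2, 0]
OVER    -> [2, 0, 2]
DIV     -> [2, 0]
ADD     -> [2]
PUSH -1 -> [2, -1]
PUSH -6 -> [2, -1, -6]
EQ      -> [2, 0]
SUB     -> [2]
PUSH 8  -> [2, 8]
ADD     -> [10]

10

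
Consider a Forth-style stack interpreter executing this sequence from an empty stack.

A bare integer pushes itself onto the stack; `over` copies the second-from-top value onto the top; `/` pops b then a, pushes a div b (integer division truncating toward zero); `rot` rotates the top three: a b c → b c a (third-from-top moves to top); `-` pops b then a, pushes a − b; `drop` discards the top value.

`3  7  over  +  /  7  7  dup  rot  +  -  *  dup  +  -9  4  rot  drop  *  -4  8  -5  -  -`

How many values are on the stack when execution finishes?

3    -> [3]
7    -> [3, 7]
over -> [3, 7, 3]
+    -> [3, 10]
/    -> [0]
7    -> [0, 7]
7    -> [0, 7, 7]
dup  -> [0, 7, 7, 7]
rot  -> [0, 7, 7, 7]
+    -> [0, 7, 14]
-    -> [0, -7]
*    -> [0]
dup  -> [0, 0]
+    -> [0]
-9   -> [0, -9]
4    -> [0, -9, 4]
rot  -> [-9, 4, 0]
drop -> [-9, 4]
*    -> [-36]
-4   -> [-36, -4]
8    -> [-36, -4, 8]
-5   -> [-36, -4, 8, -5]
-    -> [-36, -4, 13]
-    -> [-36, -17]

2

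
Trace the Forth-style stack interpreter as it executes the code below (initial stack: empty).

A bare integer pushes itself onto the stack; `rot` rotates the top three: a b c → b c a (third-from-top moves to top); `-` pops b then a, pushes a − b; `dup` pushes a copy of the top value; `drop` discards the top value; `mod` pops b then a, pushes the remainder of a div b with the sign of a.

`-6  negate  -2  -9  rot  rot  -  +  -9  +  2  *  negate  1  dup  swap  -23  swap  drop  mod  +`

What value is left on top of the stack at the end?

21

-6     → -6
negate → 6
-2     → 6 -2
-9     → 6 -2 -9
rot    → -2 -9 6
rot    → -9 6 -2
-      → -9 8
+      → -1
-9     → -1 -9
+      → -10
2      → -10 2
*      → -20
negate → 20
1      → 20 1
dup    → 20 1 1
swap   → 20 1 1
-23    → 20 1 1 -23
swap   → 20 1 -23 1
drop   → 20 1 -23
mod    → 20 1
+      → 21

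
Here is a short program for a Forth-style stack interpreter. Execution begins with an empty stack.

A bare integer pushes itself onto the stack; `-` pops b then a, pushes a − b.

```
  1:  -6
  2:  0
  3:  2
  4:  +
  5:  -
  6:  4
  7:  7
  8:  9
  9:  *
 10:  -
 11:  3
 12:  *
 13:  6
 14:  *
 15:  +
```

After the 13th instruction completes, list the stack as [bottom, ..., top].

-6 → [-6]
0  → [-6, 0]
2  → [-6, 0, 2]
+  → [-6, 2]
-  → [-8]
4  → [-8, 4]
7  → [-8, 4, 7]
9  → [-8, 4, 7, 9]
*  → [-8, 4, 63]
-  → [-8, -59]
3  → [-8, -59, 3]
*  → [-8, -177]
6  → [-8, -177, 6]

[-8, -177, 6]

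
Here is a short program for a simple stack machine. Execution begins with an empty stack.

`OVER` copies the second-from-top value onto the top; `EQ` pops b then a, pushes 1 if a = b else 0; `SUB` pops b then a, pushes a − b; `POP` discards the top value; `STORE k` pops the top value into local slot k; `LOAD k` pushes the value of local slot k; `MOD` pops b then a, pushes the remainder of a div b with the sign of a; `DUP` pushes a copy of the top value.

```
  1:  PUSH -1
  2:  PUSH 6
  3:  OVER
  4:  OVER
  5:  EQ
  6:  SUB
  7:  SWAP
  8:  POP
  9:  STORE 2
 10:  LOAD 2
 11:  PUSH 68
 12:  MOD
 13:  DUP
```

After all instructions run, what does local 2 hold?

PUSH -1 : [-1]
PUSH 6  : [-1, 6]
OVER    : [-1, 6, -1]
OVER    : [-1, 6, -1, 6]
EQ      : [-1, 6, 0]
SUB     : [-1, 6]
SWAP    : [6, -1]
POP     : [6]
STORE 2 : []
LOAD 2  : [6]
PUSH 68 : [6, 68]
MOD     : [6]
DUP     : [6, 6]

6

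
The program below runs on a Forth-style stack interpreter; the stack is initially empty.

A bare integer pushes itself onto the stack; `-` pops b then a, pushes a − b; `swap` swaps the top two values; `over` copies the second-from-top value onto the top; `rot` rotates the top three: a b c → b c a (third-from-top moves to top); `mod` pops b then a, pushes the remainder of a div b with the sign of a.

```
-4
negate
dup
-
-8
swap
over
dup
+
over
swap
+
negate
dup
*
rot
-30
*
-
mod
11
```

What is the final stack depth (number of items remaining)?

-4      [-4]
negate  [4]
dup     [4, 4]
-       [0]
-8      [0, -8]
swap    [-8, 0]
over    [-8, 0, -8]
dup     [-8, 0, -8, -8]
+       [-8, 0, -16]
over    [-8, 0, -16, 0]
swap    [-8, 0, 0, -16]
+       [-8, 0, -16]
negate  [-8, 0, 16]
dup     [-8, 0, 16, 16]
*       [-8, 0, 256]
rot     [0, 256, -8]
-30     [0, 256, -8, -30]
*       [0, 256, 240]
-       [0, 16]
mod     [0]
11      [0, 11]

2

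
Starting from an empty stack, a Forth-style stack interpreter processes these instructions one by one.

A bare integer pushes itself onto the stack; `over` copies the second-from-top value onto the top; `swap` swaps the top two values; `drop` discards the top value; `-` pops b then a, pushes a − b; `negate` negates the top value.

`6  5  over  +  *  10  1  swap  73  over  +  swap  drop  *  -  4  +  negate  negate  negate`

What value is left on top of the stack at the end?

6      → 6
5      → 6 5
over   → 6 5 6
+      → 6 11
*      → 66
10     → 66 10
1      → 66 10 1
swap   → 66 1 10
73     → 66 1 10 73
over   → 66 1 10 73 10
+      → 66 1 10 83
swap   → 66 1 83 10
drop   → 66 1 83
*      → 66 83
-      → -17
4      → -17 4
+      → -13
negate → 13
negate → -13
negate → 13

13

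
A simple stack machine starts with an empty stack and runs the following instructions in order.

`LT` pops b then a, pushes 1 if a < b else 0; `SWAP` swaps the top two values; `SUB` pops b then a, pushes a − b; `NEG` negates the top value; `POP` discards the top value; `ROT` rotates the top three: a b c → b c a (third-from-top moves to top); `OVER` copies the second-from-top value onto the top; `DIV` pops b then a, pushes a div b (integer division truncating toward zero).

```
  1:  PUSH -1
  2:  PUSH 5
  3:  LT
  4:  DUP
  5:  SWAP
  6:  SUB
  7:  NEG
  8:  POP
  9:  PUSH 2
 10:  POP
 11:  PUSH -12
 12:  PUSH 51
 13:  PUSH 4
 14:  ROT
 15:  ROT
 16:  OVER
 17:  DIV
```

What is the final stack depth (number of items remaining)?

3

PUSH -1  : -1
PUSH 5   : -1 5
LT       : 1
DUP      : 1 1
SWAP     : 1 1
SUB      : 0
NEG      : 0
POP      : (empty)
PUSH 2   : 2
POP      : (empty)
PUSH -12 : -12
PUSH 51  : -12 51
PUSH 4   : -12 51 4
ROT      : 51 4 -12
ROT      : 4 -12 51
OVER     : 4 -12 51 -12
DIV      : 4 -12 -4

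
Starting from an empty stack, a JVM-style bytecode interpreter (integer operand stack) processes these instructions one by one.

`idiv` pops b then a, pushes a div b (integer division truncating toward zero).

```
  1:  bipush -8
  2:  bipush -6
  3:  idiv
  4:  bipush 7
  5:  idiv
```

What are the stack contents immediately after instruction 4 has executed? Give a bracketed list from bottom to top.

[1, 7]

bipush -8 → -8
bipush -6 → -8 -6
idiv      → 1
bipush 7  → 1 7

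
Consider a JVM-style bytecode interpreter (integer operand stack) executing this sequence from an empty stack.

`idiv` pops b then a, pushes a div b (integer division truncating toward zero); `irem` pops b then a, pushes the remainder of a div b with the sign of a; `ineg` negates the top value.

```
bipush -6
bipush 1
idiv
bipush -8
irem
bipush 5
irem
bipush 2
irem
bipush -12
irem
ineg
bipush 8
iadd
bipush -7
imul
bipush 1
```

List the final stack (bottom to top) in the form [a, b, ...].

bipush -6   -6
bipush 1    -6 1
idiv        -6
bipush -8   -6 -8
irem        -6
bipush 5    -6 5
irem        -1
bipush 2    -1 2
irem        -1
bipush -12  -1 -12
irem        -1
ineg        1
bipush 8    1 8
iadd        9
bipush -7   9 -7
imul        -63
bipush 1    -63 1

[-63, 1]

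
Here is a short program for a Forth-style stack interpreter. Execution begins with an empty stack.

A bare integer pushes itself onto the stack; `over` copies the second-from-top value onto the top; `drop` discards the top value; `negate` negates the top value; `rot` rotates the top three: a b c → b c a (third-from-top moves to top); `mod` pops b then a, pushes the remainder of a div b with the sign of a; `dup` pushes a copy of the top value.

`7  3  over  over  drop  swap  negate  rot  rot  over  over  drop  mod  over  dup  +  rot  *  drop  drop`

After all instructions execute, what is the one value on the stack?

7      : 7
3      : 7 3
over   : 7 3 7
over   : 7 3 7 3
drop   : 7 3 7
swap   : 7 7 3
negate : 7 7 -3
rot    : 7 -3 7
rot    : -3 7 7
over   : -3 7 7 7
over   : -3 7 7 7 7
drop   : -3 7 7 7
mod    : -3 7 0
over   : -3 7 0 7
dup    : -3 7 0 7 7
+      : -3 7 0 14
rot    : -3 0 14 7
*      : -3 0 98
drop   : -3 0
drop   : -3

-3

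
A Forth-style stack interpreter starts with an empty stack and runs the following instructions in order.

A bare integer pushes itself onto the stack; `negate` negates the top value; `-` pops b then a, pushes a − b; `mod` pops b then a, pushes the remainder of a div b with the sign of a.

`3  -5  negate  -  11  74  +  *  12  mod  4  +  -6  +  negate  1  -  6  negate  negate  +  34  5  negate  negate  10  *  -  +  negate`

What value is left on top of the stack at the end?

7

3      → 3
-5     → 3 -5
negate → 3 5
-      → -2
11     → -2 11
74     → -2 11 74
+      → -2 85
*      → -170
12     → -170 12
mod    → -2
4      → -2 4
+      → 2
-6     → 2 -6
+      → -4
negate → 4
1      → 4 1
-      → 3
6      → 3 6
negate → 3 -6
negate → 3 6
+      → 9
34     → 9 34
5      → 9 34 5
negate → 9 34 -5
negate → 9 34 5
10     → 9 34 5 10
*      → 9 34 50
-      → 9 -16
+      → -7
negate → 7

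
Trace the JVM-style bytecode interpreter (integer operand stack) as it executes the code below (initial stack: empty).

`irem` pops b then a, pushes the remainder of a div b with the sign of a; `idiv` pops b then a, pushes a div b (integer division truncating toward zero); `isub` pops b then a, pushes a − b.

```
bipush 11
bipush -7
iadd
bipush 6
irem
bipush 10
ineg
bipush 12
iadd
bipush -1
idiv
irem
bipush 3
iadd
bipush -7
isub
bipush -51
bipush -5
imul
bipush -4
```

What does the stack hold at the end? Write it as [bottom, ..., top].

bipush 11   11
bipush -7   11 -7
iadd        4
bipush 6    4 6
irem        4
bipush 10   4 10
ineg        4 -10
bipush 12   4 -10 12
iadd        4 2
bipush -1   4 2 -1
idiv        4 -2
irem        0
bipush 3    0 3
iadd        3
bipush -7   3 -7
isub        10
bipush -51  10 -51
bipush -5   10 -51 -5
imul        10 255
bipush -4   10 255 -4

[10, 255, -4]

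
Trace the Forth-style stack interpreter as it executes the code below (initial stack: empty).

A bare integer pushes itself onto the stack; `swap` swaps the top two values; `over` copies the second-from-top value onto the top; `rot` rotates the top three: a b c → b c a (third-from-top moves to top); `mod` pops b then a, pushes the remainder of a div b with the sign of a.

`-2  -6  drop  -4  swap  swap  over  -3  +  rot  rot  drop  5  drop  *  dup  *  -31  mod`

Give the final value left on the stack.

7

-2    -2
-6    -2 -6
drop  -2
-4    -2 -4
swap  -4 -2
swap  -2 -4
over  -2 -4 -2
-3    -2 -4 -2 -3
+     -2 -4 -5
rot   -4 -5 -2
rot   -5 -2 -4
drop  -5 -2
5     -5 -2 5
drop  -5 -2
*     10
dup   10 10
*     100
-31   100 -31
mod   7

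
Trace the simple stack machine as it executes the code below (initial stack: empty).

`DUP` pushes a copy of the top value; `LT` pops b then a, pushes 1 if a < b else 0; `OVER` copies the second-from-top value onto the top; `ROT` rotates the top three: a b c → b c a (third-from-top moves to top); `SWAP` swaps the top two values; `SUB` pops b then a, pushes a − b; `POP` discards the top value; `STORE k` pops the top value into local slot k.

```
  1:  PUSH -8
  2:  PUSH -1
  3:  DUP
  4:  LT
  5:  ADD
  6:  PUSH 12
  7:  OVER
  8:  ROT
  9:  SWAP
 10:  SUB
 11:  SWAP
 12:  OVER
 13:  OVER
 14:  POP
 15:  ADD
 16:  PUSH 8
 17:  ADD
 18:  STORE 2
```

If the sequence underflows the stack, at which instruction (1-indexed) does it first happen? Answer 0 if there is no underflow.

0

PUSH -8  -8
PUSH -1  -8 -1
DUP      -8 -1 -1
LT       -8 0
ADD      -8
PUSH 12  -8 12
OVER     -8 12 -8
ROT      12 -8 -8
SWAP     12 -8 -8
SUB      12 0
SWAP     0 12
OVER     0 12 0
OVER     0 12 0 12
POP      0 12 0
ADD      0 12
PUSH 8   0 12 8
ADD      0 20
STORE 2  0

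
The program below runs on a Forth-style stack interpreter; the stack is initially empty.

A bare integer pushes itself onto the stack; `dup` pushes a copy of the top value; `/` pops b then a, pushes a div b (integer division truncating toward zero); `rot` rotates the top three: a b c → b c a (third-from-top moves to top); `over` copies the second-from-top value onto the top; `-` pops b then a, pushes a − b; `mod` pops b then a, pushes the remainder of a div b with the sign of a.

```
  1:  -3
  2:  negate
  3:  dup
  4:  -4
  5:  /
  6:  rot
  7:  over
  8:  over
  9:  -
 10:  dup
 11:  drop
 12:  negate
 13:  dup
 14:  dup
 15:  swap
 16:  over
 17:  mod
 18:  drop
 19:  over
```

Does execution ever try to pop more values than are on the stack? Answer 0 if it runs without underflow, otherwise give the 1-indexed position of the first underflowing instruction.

6

-3      [-3]
negate  [3]
dup     [3, 3]
-4      [3, 3, -4]
/       [3, 0]
rot  — needs 3 operands, stack has 2 → underflow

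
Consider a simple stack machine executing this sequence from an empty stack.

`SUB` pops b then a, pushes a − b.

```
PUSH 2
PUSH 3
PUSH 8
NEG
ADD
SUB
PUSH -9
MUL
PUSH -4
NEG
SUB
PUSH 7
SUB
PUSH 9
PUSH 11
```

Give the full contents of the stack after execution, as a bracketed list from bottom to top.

[-74, 9, 11]

PUSH 2  → [2]
PUSH 3  → [2, 3]
PUSH 8  → [2, 3, 8]
NEG     → [2, 3, -8]
ADD     → [2, -5]
SUB     → [7]
PUSH -9 → [7, -9]
MUL     → [-63]
PUSH -4 → [-63, -4]
NEG     → [-63, 4]
SUB     → [-67]
PUSH 7  → [-67, 7]
SUB     → [-74]
PUSH 9  → [-74, 9]
PUSH 11 → [-74, 9, 11]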